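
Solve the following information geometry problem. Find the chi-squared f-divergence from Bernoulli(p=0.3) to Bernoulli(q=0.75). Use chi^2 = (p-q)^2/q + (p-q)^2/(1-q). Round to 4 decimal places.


Chi-squared divergence between Bernoulli distributions:
chi^2 = (p-q)^2/q + (p-q)^2/(1-q).
p = 0.3, q = 0.75, p-q = -0.45.
(p-q)^2 = 0.2025.
term1 = 0.2025/0.75 = 0.27.
term2 = 0.2025/0.25 = 0.81.
chi^2 = 0.27 + 0.81 = 1.0800

1.0800


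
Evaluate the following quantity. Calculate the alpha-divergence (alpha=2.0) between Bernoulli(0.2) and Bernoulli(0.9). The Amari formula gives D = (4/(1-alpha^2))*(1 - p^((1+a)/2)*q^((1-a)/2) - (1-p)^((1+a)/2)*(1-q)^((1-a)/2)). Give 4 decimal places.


Amari alpha-divergence:
D = (4/(1-alpha^2))*(1 - p^((1+a)/2)*q^((1-a)/2) - (1-p)^((1+a)/2)*(1-q)^((1-a)/2)).
alpha = 2.0, p = 0.2, q = 0.9.
e1 = (1+alpha)/2 = 1.5, e2 = (1-alpha)/2 = -0.5.
t1 = p^e1 * q^e2 = 0.2^1.5 * 0.9^-0.5 = 0.094281.
t2 = (1-p)^e1 * (1-q)^e2 = 0.8^1.5 * 0.1^-0.5 = 2.262742.
4/(1-alpha^2) = -1.333333.
D = -1.333333*(1 - 0.094281 - 2.262742) = 1.8094

1.8094


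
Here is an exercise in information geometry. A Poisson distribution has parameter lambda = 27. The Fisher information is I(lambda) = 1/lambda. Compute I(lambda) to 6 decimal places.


Fisher information for Poisson: I(lambda) = 1/lambda.
lambda = 27.
I(lambda) = 1/27 = 0.037037

0.037037


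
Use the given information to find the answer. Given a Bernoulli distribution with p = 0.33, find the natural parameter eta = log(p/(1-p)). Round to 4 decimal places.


Natural parameter for Bernoulli: eta = log(p/(1-p)).
p = 0.33, 1-p = 0.67.
p/(1-p) = 0.492537.
eta = log(0.492537) = -0.7082

-0.7082


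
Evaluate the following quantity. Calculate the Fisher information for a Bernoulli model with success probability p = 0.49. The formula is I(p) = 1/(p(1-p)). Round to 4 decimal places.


For Bernoulli(p), Fisher information is I(p) = 1/(p*(1-p)).
p = 0.49, 1-p = 0.51.
p*(1-p) = 0.2499.
I(p) = 1/0.2499 = 4.0016

4.0016


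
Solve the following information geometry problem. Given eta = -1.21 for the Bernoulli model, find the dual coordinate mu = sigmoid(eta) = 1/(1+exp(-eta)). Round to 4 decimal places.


Dual coordinate (expectation parameter) for Bernoulli:
mu = 1/(1+exp(-eta)).
eta = -1.21.
exp(-eta) = exp(1.21) = 3.353485.
mu = 1/(1+3.353485) = 0.2297

0.2297


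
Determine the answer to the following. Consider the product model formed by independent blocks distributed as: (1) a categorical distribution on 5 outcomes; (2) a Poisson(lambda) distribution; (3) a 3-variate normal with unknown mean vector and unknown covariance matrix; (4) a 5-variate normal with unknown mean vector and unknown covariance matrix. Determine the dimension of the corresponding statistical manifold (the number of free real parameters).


The dimension of a statistical manifold equals the number of free
(independent) real parameters of the model. For a product of independent
blocks the parameter counts add.
- categorical on 5 outcomes (probabilities sum to 1): 5-1 = 4.
- Poisson (lambda): 1.
- 3-variate normal: 3 (mean) + 3*4/2 = 6 (symmetric covariance) = 9.
- 5-variate normal: 5 (mean) + 5*6/2 = 15 (symmetric covariance) = 20.
Total = 4 + 1 + 9 + 20 = 34.
Dimension = 34

34


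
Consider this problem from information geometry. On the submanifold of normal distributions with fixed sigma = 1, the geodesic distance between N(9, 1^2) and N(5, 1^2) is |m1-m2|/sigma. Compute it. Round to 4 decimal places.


On the fixed-variance normal subfamily, geodesic distance = |m1-m2|/sigma.
|9 - 5| = 4.
sigma = 1.
d = 4/1 = 4.0000

4.0000


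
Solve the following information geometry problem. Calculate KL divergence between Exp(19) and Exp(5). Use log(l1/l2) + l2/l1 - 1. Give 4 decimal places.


KL divergence for exponential family:
KL = log(l1/l2) + l2/l1 - 1.
log(19/5) = 1.335001.
5/19 = 0.263158.
KL = 1.335001 + 0.263158 - 1 = 0.5982

0.5982


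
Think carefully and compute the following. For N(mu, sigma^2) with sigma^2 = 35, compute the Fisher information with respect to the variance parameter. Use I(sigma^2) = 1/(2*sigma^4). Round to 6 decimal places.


Fisher information for variance: I(sigma^2) = 1/(2*sigma^4).
sigma^2 = 35, so sigma^4 = 1225.
I = 1/(2*1225) = 1/2450 = 0.000408

0.000408


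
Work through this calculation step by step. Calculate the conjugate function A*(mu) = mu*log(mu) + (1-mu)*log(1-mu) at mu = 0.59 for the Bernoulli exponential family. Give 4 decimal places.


Legendre transform for Bernoulli:
A*(mu) = mu*log(mu) + (1-mu)*log(1-mu).
mu = 0.59, 1-mu = 0.41.
mu*log(mu) = 0.59*log(0.59) = -0.311303.
(1-mu)*log(1-mu) = 0.41*log(0.41) = -0.365555.
A* = -0.311303 + -0.365555 = -0.6769

-0.6769


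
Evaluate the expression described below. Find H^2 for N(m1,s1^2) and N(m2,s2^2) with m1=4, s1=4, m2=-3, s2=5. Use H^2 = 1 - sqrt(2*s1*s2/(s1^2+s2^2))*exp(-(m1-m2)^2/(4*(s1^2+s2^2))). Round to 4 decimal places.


Squared Hellinger distance for Gaussians:
H^2 = 1 - sqrt(2*s1*s2/(s1^2+s2^2)) * exp(-(m1-m2)^2/(4*(s1^2+s2^2))).
s1^2 = 16, s2^2 = 25, s1^2+s2^2 = 41.
sqrt(2*4*5/(41)) = 0.98773.
(m1-m2)^2 = (7)^2 = 49.
exp(-49/(4*41)) = exp(-0.29878) = 0.741722.
H^2 = 1 - 0.98773*0.741722 = 0.2674

0.2674


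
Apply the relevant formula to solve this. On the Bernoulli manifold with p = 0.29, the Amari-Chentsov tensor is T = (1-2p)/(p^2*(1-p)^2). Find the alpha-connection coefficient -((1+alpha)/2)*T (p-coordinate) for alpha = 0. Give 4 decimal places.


Skewness (Amari-Chentsov) tensor: T = (1-2p)/(p^2*(1-p)^2).
p = 0.29, 1-2p = 0.42, p^2 = 0.0841, (1-p)^2 = 0.5041.
T = 0.42/(0.0841 * 0.5041) = 9.906873.
In the p-coordinate, Gamma^(alpha) = Gamma^(0) - (alpha/2)*T with Gamma^(0) = (1/2)*g'(p) = -T/2,
so Gamma^(alpha) = -((1+alpha)/2)*T.
alpha = 0, -(1+alpha)/2 = -0.5.
Gamma = -0.5 * 9.906873 = -4.9534

-4.9534


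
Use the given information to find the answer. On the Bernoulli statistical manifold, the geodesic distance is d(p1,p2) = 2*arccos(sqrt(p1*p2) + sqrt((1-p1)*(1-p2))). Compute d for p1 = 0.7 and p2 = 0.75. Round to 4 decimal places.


Geodesic distance on Bernoulli manifold:
d(p1,p2) = 2*arccos(sqrt(p1*p2) + sqrt((1-p1)*(1-p2))).
sqrt(p1*p2) = sqrt(0.7*0.75) = 0.724569.
sqrt((1-p1)*(1-p2)) = sqrt(0.3*0.25) = 0.273861.
arg = 0.724569 + 0.273861 = 0.99843.
d = 2*arccos(0.99843) = 0.1121

0.1121


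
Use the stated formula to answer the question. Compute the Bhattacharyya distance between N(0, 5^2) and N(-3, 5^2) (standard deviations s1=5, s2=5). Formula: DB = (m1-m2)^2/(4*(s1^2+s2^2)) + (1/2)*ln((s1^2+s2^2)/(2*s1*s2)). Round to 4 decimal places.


Bhattacharyya distance between two Gaussians:
DB = (m1-m2)^2/(4*(s1^2+s2^2)) + (1/2)*ln((s1^2+s2^2)/(2*s1*s2)).
(m1-m2)^2 = (3)^2 = 9.
s1^2+s2^2 = 25 + 25 = 50.
term1 = 9/200 = 0.045.
term2 = 0.5*ln(50/50.0) = 0.0.
DB = 0.045 + 0.0 = 0.0450

0.0450


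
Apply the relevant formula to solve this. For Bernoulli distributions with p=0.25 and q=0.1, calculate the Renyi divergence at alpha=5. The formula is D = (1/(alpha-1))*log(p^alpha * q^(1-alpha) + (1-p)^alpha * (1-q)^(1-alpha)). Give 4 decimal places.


Renyi divergence of order alpha between Bernoulli distributions:
D = (1/(alpha-1))*log(p^alpha * q^(1-alpha) + (1-p)^alpha * (1-q)^(1-alpha)).
alpha = 5, p = 0.25, q = 0.1.
p^alpha * q^(1-alpha) = 0.25^5 * 0.1^-4 = 9.765625.
(1-p)^alpha * (1-q)^(1-alpha) = 0.75^5 * 0.9^-4 = 0.36169.
sum = 9.765625 + 0.36169 = 10.127315.
D = (1/4)*log(10.127315) = 0.5788

0.5788


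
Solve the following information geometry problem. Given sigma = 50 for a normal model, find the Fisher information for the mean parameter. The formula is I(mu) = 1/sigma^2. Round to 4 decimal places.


The Fisher information for the mean of a normal distribution is I(mu) = 1/sigma^2.
sigma = 50, so sigma^2 = 2500.
I(mu) = 1/2500 = 0.0004

0.0004


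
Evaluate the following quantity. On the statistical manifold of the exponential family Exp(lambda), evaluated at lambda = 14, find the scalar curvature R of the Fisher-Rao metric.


This family has a single free parameter, so its statistical manifold
is 1-dimensional. The Riemann curvature tensor of any 1-dimensional
Riemannian manifold vanishes identically, so R = 0.

0


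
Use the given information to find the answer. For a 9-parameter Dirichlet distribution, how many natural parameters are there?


Exponential family dimension calculation:
Dirichlet with 9 components has 9 natural parameters.

9


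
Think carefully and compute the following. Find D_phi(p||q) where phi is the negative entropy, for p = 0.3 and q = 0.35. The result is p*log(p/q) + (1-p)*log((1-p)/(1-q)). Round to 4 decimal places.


Bregman divergence with negative entropy generator:
D = p*log(p/q) + (1-p)*log((1-p)/(1-q)).
p = 0.3, q = 0.35.
p*log(p/q) = 0.3*log(0.3/0.35) = -0.046245.
(1-p)*log((1-p)/(1-q)) = 0.7*log(0.7/0.65) = 0.051876.
D = -0.046245 + 0.051876 = 0.0056

0.0056


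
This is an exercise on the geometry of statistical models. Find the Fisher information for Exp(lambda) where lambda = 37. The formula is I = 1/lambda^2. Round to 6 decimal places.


Fisher information for exponential: I(lambda) = 1/lambda^2.
lambda = 37, lambda^2 = 1369.
I = 1/1369 = 0.000730

0.000730


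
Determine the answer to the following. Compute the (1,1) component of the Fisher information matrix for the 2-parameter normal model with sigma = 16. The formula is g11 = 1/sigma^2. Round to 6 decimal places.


For the 2-parameter normal family, the Fisher metric has:
  g11 = 1/sigma^2, g22 = 2/sigma^2.
sigma = 16, sigma^2 = 256.
g11 = 0.003906

0.003906


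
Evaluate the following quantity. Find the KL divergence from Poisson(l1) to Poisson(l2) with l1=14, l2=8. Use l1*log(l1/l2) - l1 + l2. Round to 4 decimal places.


KL divergence for Poisson:
KL = l1*log(l1/l2) - l1 + l2.
l1 = 14, l2 = 8.
log(14/8) = 0.559616.
l1*log(l1/l2) = 14 * 0.559616 = 7.834621.
KL = 7.834621 - 14 + 8 = 1.8346

1.8346


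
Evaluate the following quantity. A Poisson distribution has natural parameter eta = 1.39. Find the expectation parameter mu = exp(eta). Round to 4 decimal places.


Expectation parameter for Poisson exponential family:
mu = exp(eta).
eta = 1.39.
mu = exp(1.39) = 4.0149

4.0149


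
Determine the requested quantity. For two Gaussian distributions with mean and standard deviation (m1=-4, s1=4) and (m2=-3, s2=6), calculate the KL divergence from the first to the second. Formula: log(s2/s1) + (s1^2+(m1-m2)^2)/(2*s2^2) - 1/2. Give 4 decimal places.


KL divergence between normal distributions:
KL = log(s2/s1) + (s1^2 + (m1-m2)^2)/(2*s2^2) - 1/2.
log(6/4) = 0.405465.
(4^2 + (-4--3)^2)/(2*6^2) = (16 + 1)/72 = 0.236111.
KL = 0.405465 + 0.236111 - 0.5 = 0.1416

0.1416


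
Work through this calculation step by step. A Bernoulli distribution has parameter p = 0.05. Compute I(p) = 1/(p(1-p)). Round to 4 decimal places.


For Bernoulli(p), Fisher information is I(p) = 1/(p*(1-p)).
p = 0.05, 1-p = 0.95.
p*(1-p) = 0.0475.
I(p) = 1/0.0475 = 21.0526

21.0526


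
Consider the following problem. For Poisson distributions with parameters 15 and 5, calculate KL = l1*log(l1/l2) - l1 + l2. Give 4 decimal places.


KL divergence for Poisson:
KL = l1*log(l1/l2) - l1 + l2.
l1 = 15, l2 = 5.
log(15/5) = 1.098612.
l1*log(l1/l2) = 15 * 1.098612 = 16.479184.
KL = 16.479184 - 15 + 5 = 6.4792

6.4792


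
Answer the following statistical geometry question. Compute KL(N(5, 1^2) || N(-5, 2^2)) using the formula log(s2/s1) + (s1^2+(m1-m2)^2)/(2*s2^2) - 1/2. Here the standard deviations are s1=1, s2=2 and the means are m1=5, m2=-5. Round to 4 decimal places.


KL divergence between normal distributions:
KL = log(s2/s1) + (s1^2 + (m1-m2)^2)/(2*s2^2) - 1/2.
log(2/1) = 0.693147.
(1^2 + (5--5)^2)/(2*2^2) = (1 + 100)/8 = 12.625.
KL = 0.693147 + 12.625 - 0.5 = 12.8181

12.8181


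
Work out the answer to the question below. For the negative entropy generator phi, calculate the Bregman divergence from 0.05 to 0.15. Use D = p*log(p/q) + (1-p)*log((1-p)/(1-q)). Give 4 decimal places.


Bregman divergence with negative entropy generator:
D = p*log(p/q) + (1-p)*log((1-p)/(1-q)).
p = 0.05, q = 0.15.
p*log(p/q) = 0.05*log(0.05/0.15) = -0.054931.
(1-p)*log((1-p)/(1-q)) = 0.95*log(0.95/0.85) = 0.105664.
D = -0.054931 + 0.105664 = 0.0507

0.0507


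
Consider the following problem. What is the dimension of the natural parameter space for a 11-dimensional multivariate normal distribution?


Exponential family dimension calculation:
For 11-dim MVN: mean has 11 params, covariance has 11*12/2 = 66 unique entries.
Total dim = 11 + 66 = 77.

77


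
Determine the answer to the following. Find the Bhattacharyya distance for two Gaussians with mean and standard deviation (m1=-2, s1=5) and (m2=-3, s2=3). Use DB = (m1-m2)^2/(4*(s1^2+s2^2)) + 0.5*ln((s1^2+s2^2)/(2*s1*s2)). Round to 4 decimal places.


Bhattacharyya distance between two Gaussians:
DB = (m1-m2)^2/(4*(s1^2+s2^2)) + (1/2)*ln((s1^2+s2^2)/(2*s1*s2)).
(m1-m2)^2 = (1)^2 = 1.
s1^2+s2^2 = 25 + 9 = 34.
term1 = 1/136 = 0.007353.
term2 = 0.5*ln(34/30.0) = 0.062582.
DB = 0.007353 + 0.062582 = 0.0699

0.0699


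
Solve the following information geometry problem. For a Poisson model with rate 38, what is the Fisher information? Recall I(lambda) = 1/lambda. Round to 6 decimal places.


Fisher information for Poisson: I(lambda) = 1/lambda.
lambda = 38.
I(lambda) = 1/38 = 0.026316

0.026316


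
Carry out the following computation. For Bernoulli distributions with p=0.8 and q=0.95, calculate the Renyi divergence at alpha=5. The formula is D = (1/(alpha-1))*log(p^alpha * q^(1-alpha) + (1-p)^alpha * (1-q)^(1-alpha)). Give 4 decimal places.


Renyi divergence of order alpha between Bernoulli distributions:
D = (1/(alpha-1))*log(p^alpha * q^(1-alpha) + (1-p)^alpha * (1-q)^(1-alpha)).
alpha = 5, p = 0.8, q = 0.95.
p^alpha * q^(1-alpha) = 0.8^5 * 0.95^-4 = 0.402305.
(1-p)^alpha * (1-q)^(1-alpha) = 0.2^5 * 0.05^-4 = 51.2.
sum = 0.402305 + 51.2 = 51.602305.
D = (1/4)*log(51.602305) = 0.9859

0.9859


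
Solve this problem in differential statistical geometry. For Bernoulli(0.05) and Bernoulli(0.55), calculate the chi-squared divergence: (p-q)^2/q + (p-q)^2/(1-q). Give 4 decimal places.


Chi-squared divergence between Bernoulli distributions:
chi^2 = (p-q)^2/q + (p-q)^2/(1-q).
p = 0.05, q = 0.55, p-q = -0.5.
(p-q)^2 = 0.25.
term1 = 0.25/0.55 = 0.454545.
term2 = 0.25/0.45 = 0.555556.
chi^2 = 0.454545 + 0.555556 = 1.0101

1.0101


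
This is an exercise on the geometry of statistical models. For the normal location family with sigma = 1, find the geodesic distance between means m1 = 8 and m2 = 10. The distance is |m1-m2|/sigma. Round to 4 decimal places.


On the fixed-variance normal subfamily, geodesic distance = |m1-m2|/sigma.
|8 - 10| = 2.
sigma = 1.
d = 2/1 = 2.0000

2.0000


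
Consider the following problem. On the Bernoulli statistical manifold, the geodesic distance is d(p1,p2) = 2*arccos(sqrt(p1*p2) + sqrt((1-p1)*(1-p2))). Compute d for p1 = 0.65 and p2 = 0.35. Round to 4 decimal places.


Geodesic distance on Bernoulli manifold:
d(p1,p2) = 2*arccos(sqrt(p1*p2) + sqrt((1-p1)*(1-p2))).
sqrt(p1*p2) = sqrt(0.65*0.35) = 0.47697.
sqrt((1-p1)*(1-p2)) = sqrt(0.35*0.65) = 0.47697.
arg = 0.47697 + 0.47697 = 0.953939.
d = 2*arccos(0.953939) = 0.6094

0.6094


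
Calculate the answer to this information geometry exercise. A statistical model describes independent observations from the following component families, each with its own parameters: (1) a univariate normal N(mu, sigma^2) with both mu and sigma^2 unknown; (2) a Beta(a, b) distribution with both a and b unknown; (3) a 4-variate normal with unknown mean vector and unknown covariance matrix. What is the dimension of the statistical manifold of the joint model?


The dimension of a statistical manifold equals the number of free
(independent) real parameters of the model. For a product of independent
blocks the parameter counts add.
- normal (mu, sigma^2): 2.
- Beta (a, b): 2.
- 4-variate normal: 4 (mean) + 4*5/2 = 10 (symmetric covariance) = 14.
Total = 2 + 2 + 14 = 18.
Dimension = 18

18


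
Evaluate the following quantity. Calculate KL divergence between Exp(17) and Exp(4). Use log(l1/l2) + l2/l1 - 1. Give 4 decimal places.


KL divergence for exponential family:
KL = log(l1/l2) + l2/l1 - 1.
log(17/4) = 1.446919.
4/17 = 0.235294.
KL = 1.446919 + 0.235294 - 1 = 0.6822

0.6822


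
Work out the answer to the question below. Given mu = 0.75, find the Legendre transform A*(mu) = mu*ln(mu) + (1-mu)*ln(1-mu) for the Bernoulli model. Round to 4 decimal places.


Legendre transform for Bernoulli:
A*(mu) = mu*log(mu) + (1-mu)*log(1-mu).
mu = 0.75, 1-mu = 0.25.
mu*log(mu) = 0.75*log(0.75) = -0.215762.
(1-mu)*log(1-mu) = 0.25*log(0.25) = -0.346574.
A* = -0.215762 + -0.346574 = -0.5623

-0.5623


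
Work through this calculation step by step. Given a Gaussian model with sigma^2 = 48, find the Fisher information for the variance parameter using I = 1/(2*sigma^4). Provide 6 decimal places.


Fisher information for variance: I(sigma^2) = 1/(2*sigma^4).
sigma^2 = 48, so sigma^4 = 2304.
I = 1/(2*2304) = 1/4608 = 0.000217

0.000217


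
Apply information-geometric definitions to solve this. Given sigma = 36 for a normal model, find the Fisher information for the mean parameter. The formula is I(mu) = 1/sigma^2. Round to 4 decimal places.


The Fisher information for the mean of a normal distribution is I(mu) = 1/sigma^2.
sigma = 36, so sigma^2 = 1296.
I(mu) = 1/1296 = 0.0008

0.0008


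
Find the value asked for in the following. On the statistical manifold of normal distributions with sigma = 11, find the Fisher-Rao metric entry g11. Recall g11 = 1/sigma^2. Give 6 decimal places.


For the 2-parameter normal family, the Fisher metric has:
  g11 = 1/sigma^2, g22 = 2/sigma^2.
sigma = 11, sigma^2 = 121.
g11 = 0.008264

0.008264


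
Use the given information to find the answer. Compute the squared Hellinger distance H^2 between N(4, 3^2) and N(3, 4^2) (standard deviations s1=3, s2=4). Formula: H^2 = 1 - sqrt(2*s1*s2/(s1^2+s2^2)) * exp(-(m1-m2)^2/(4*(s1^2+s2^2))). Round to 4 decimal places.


Squared Hellinger distance for Gaussians:
H^2 = 1 - sqrt(2*s1*s2/(s1^2+s2^2)) * exp(-(m1-m2)^2/(4*(s1^2+s2^2))).
s1^2 = 9, s2^2 = 16, s1^2+s2^2 = 25.
sqrt(2*3*4/(25)) = 0.979796.
(m1-m2)^2 = (1)^2 = 1.
exp(-1/(4*25)) = exp(-0.01) = 0.99005.
H^2 = 1 - 0.979796*0.99005 = 0.0300

0.0300


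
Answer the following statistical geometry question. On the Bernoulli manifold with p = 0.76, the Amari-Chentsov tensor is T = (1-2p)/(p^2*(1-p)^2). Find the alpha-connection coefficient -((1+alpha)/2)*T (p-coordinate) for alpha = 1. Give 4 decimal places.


Skewness (Amari-Chentsov) tensor: T = (1-2p)/(p^2*(1-p)^2).
p = 0.76, 1-2p = -0.52, p^2 = 0.5776, (1-p)^2 = 0.0576.
T = -0.52/(0.5776 * 0.0576) = -15.629809.
In the p-coordinate, Gamma^(alpha) = Gamma^(0) - (alpha/2)*T with Gamma^(0) = (1/2)*g'(p) = -T/2,
so Gamma^(alpha) = -((1+alpha)/2)*T.
alpha = 1, -(1+alpha)/2 = -1.0.
Gamma = -1.0 * -15.629809 = 15.6298

15.6298


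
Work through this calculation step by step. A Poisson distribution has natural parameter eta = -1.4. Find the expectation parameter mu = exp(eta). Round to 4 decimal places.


Expectation parameter for Poisson exponential family:
mu = exp(eta).
eta = -1.4.
mu = exp(-1.4) = 0.2466

0.2466


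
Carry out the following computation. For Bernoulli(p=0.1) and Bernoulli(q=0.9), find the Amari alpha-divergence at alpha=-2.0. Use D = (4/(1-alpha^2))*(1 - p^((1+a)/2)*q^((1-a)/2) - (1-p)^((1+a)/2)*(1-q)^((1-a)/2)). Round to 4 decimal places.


Amari alpha-divergence:
D = (4/(1-alpha^2))*(1 - p^((1+a)/2)*q^((1-a)/2) - (1-p)^((1+a)/2)*(1-q)^((1-a)/2)).
alpha = -2.0, p = 0.1, q = 0.9.
e1 = (1+alpha)/2 = -0.5, e2 = (1-alpha)/2 = 1.5.
t1 = p^e1 * q^e2 = 0.1^-0.5 * 0.9^1.5 = 2.7.
t2 = (1-p)^e1 * (1-q)^e2 = 0.9^-0.5 * 0.1^1.5 = 0.033333.
4/(1-alpha^2) = -1.333333.
D = -1.333333*(1 - 2.7 - 0.033333) = 2.3111

2.3111


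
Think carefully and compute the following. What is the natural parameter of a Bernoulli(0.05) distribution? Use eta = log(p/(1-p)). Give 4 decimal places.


Natural parameter for Bernoulli: eta = log(p/(1-p)).
p = 0.05, 1-p = 0.95.
p/(1-p) = 0.052632.
eta = log(0.052632) = -2.9444

-2.9444


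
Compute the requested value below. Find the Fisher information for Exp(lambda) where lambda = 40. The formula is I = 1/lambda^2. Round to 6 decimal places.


Fisher information for exponential: I(lambda) = 1/lambda^2.
lambda = 40, lambda^2 = 1600.
I = 1/1600 = 0.000625

0.000625


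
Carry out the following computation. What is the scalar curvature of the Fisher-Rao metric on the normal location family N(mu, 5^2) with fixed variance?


This family has a single free parameter, so its statistical manifold
is 1-dimensional. The Riemann curvature tensor of any 1-dimensional
Riemannian manifold vanishes identically, so R = 0.

0


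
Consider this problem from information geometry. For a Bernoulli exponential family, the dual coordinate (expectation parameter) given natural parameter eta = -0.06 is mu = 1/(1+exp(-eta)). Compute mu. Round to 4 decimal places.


Dual coordinate (expectation parameter) for Bernoulli:
mu = 1/(1+exp(-eta)).
eta = -0.06.
exp(-eta) = exp(0.06) = 1.061837.
mu = 1/(1+1.061837) = 0.4850

0.4850


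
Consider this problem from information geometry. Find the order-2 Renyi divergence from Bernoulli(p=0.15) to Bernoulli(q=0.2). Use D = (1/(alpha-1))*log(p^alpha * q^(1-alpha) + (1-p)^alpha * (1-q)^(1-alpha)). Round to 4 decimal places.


Renyi divergence of order alpha between Bernoulli distributions:
D = (1/(alpha-1))*log(p^alpha * q^(1-alpha) + (1-p)^alpha * (1-q)^(1-alpha)).
alpha = 2, p = 0.15, q = 0.2.
p^alpha * q^(1-alpha) = 0.15^2 * 0.2^-1 = 0.1125.
(1-p)^alpha * (1-q)^(1-alpha) = 0.85^2 * 0.8^-1 = 0.903125.
sum = 0.1125 + 0.903125 = 1.015625.
D = (1/1)*log(1.015625) = 0.0155

0.0155


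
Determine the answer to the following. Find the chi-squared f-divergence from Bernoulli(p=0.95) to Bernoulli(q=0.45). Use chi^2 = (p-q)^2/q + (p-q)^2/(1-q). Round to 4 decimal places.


Chi-squared divergence between Bernoulli distributions:
chi^2 = (p-q)^2/q + (p-q)^2/(1-q).
p = 0.95, q = 0.45, p-q = 0.5.
(p-q)^2 = 0.25.
term1 = 0.25/0.45 = 0.555556.
term2 = 0.25/0.55 = 0.454545.
chi^2 = 0.555556 + 0.454545 = 1.0101

1.0101


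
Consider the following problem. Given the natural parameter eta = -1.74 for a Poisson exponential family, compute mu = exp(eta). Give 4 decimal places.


Expectation parameter for Poisson exponential family:
mu = exp(eta).
eta = -1.74.
mu = exp(-1.74) = 0.1755

0.1755


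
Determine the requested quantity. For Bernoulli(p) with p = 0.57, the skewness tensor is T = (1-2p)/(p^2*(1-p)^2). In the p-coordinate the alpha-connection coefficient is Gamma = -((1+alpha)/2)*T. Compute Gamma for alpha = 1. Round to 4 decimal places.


Skewness (Amari-Chentsov) tensor: T = (1-2p)/(p^2*(1-p)^2).
p = 0.57, 1-2p = -0.14, p^2 = 0.3249, (1-p)^2 = 0.1849.
T = -0.14/(0.3249 * 0.1849) = -2.330459.
In the p-coordinate, Gamma^(alpha) = Gamma^(0) - (alpha/2)*T with Gamma^(0) = (1/2)*g'(p) = -T/2,
so Gamma^(alpha) = -((1+alpha)/2)*T.
alpha = 1, -(1+alpha)/2 = -1.0.
Gamma = -1.0 * -2.330459 = 2.3305

2.3305


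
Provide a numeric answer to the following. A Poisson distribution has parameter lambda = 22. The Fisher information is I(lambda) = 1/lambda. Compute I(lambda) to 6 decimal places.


Fisher information for Poisson: I(lambda) = 1/lambda.
lambda = 22.
I(lambda) = 1/22 = 0.045455

0.045455


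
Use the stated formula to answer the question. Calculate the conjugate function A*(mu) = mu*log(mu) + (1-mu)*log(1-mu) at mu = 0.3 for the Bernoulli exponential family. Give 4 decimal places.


Legendre transform for Bernoulli:
A*(mu) = mu*log(mu) + (1-mu)*log(1-mu).
mu = 0.3, 1-mu = 0.7.
mu*log(mu) = 0.3*log(0.3) = -0.361192.
(1-mu)*log(1-mu) = 0.7*log(0.7) = -0.249672.
A* = -0.361192 + -0.249672 = -0.6109

-0.6109


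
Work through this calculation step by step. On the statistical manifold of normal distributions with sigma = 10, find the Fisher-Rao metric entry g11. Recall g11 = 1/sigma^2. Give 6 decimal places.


For the 2-parameter normal family, the Fisher metric has:
  g11 = 1/sigma^2, g22 = 2/sigma^2.
sigma = 10, sigma^2 = 100.
g11 = 0.010000

0.010000


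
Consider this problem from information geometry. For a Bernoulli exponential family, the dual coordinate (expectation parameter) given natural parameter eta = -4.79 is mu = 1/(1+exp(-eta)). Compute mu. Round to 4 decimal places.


Dual coordinate (expectation parameter) for Bernoulli:
mu = 1/(1+exp(-eta)).
eta = -4.79.
exp(-eta) = exp(4.79) = 120.301369.
mu = 1/(1+120.301369) = 0.0082

0.0082


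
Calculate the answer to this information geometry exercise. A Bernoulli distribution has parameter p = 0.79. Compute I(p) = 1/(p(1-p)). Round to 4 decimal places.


For Bernoulli(p), Fisher information is I(p) = 1/(p*(1-p)).
p = 0.79, 1-p = 0.21.
p*(1-p) = 0.1659.
I(p) = 1/0.1659 = 6.0277

6.0277


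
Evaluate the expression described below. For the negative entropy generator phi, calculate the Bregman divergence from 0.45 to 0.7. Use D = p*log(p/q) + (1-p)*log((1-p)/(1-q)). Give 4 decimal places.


Bregman divergence with negative entropy generator:
D = p*log(p/q) + (1-p)*log((1-p)/(1-q)).
p = 0.45, q = 0.7.
p*log(p/q) = 0.45*log(0.45/0.7) = -0.198825.
(1-p)*log((1-p)/(1-q)) = 0.55*log(0.55/0.3) = 0.333375.
D = -0.198825 + 0.333375 = 0.1345

0.1345


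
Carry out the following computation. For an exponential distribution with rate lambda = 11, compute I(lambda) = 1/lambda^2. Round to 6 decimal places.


Fisher information for exponential: I(lambda) = 1/lambda^2.
lambda = 11, lambda^2 = 121.
I = 1/121 = 0.008264

0.008264


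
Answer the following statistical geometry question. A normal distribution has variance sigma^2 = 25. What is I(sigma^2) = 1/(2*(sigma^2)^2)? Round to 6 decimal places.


Fisher information for variance: I(sigma^2) = 1/(2*sigma^4).
sigma^2 = 25, so sigma^4 = 625.
I = 1/(2*625) = 1/1250 = 0.000800

0.000800


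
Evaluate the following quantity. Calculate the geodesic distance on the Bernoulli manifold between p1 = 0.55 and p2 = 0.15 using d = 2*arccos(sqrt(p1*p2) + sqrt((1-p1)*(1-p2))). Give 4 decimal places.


Geodesic distance on Bernoulli manifold:
d(p1,p2) = 2*arccos(sqrt(p1*p2) + sqrt((1-p1)*(1-p2))).
sqrt(p1*p2) = sqrt(0.55*0.15) = 0.287228.
sqrt((1-p1)*(1-p2)) = sqrt(0.45*0.85) = 0.618466.
arg = 0.287228 + 0.618466 = 0.905694.
d = 2*arccos(0.905694) = 0.8756

0.8756


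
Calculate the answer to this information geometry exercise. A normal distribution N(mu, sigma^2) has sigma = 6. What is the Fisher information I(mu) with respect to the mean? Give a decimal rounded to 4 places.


The Fisher information for the mean of a normal distribution is I(mu) = 1/sigma^2.
sigma = 6, so sigma^2 = 36.
I(mu) = 1/36 = 0.0278

0.0278


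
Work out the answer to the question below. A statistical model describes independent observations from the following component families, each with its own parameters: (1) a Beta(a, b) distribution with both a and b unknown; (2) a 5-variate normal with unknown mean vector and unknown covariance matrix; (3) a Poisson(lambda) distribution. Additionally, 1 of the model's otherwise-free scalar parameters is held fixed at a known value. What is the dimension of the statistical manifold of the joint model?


The dimension of a statistical manifold equals the number of free
(independent) real parameters of the model. For a product of independent
blocks the parameter counts add.
- Beta (a, b): 2.
- 5-variate normal: 5 (mean) + 5*6/2 = 15 (symmetric covariance) = 20.
- Poisson (lambda): 1.
Total = 2 + 20 + 1 = 23.
1 parameter(s) fixed at known values: 23 - 1 = 22.
Dimension = 22

22


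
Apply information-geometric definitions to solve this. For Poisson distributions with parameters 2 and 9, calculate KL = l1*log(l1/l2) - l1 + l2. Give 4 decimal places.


KL divergence for Poisson:
KL = l1*log(l1/l2) - l1 + l2.
l1 = 2, l2 = 9.
log(2/9) = -1.504077.
l1*log(l1/l2) = 2 * -1.504077 = -3.008155.
KL = -3.008155 - 2 + 9 = 3.9918

3.9918


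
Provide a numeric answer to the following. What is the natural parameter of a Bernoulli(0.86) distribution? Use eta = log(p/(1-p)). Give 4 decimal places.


Natural parameter for Bernoulli: eta = log(p/(1-p)).
p = 0.86, 1-p = 0.14.
p/(1-p) = 6.142857.
eta = log(6.142857) = 1.8153

1.8153


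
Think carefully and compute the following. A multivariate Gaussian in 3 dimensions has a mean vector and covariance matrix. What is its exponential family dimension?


Exponential family dimension calculation:
For 3-dim MVN: mean has 3 params, covariance has 3*4/2 = 6 unique entries.
Total dim = 3 + 6 = 9.

9


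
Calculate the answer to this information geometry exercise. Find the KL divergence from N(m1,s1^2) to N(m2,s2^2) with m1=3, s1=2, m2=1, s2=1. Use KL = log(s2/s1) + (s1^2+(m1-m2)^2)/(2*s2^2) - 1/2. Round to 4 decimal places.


KL divergence between normal distributions:
KL = log(s2/s1) + (s1^2 + (m1-m2)^2)/(2*s2^2) - 1/2.
log(1/2) = -0.693147.
(2^2 + (3-1)^2)/(2*1^2) = (4 + 4)/2 = 4.0.
KL = -0.693147 + 4.0 - 0.5 = 2.8069

2.8069


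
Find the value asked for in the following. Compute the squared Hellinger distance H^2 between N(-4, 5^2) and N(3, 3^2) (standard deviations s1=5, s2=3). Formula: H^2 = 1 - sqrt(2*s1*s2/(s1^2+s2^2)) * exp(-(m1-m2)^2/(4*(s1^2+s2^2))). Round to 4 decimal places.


Squared Hellinger distance for Gaussians:
H^2 = 1 - sqrt(2*s1*s2/(s1^2+s2^2)) * exp(-(m1-m2)^2/(4*(s1^2+s2^2))).
s1^2 = 25, s2^2 = 9, s1^2+s2^2 = 34.
sqrt(2*5*3/(34)) = 0.939336.
(m1-m2)^2 = (-7)^2 = 49.
exp(-49/(4*34)) = exp(-0.360294) = 0.697471.
H^2 = 1 - 0.939336*0.697471 = 0.3448

0.3448


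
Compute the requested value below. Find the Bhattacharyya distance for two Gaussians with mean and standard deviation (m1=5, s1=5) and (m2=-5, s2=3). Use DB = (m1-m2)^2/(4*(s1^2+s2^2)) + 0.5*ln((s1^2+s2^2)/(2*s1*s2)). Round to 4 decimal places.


Bhattacharyya distance between two Gaussians:
DB = (m1-m2)^2/(4*(s1^2+s2^2)) + (1/2)*ln((s1^2+s2^2)/(2*s1*s2)).
(m1-m2)^2 = (10)^2 = 100.
s1^2+s2^2 = 25 + 9 = 34.
term1 = 100/136 = 0.735294.
term2 = 0.5*ln(34/30.0) = 0.062582.
DB = 0.735294 + 0.062582 = 0.7979

0.7979


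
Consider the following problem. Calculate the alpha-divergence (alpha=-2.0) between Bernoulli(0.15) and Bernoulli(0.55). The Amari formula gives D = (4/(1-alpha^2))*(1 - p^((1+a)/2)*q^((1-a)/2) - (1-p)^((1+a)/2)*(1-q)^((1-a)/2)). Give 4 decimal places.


Amari alpha-divergence:
D = (4/(1-alpha^2))*(1 - p^((1+a)/2)*q^((1-a)/2) - (1-p)^((1+a)/2)*(1-q)^((1-a)/2)).
alpha = -2.0, p = 0.15, q = 0.55.
e1 = (1+alpha)/2 = -0.5, e2 = (1-alpha)/2 = 1.5.
t1 = p^e1 * q^e2 = 0.15^-0.5 * 0.55^1.5 = 1.05317.
t2 = (1-p)^e1 * (1-q)^e2 = 0.85^-0.5 * 0.45^1.5 = 0.327423.
4/(1-alpha^2) = -1.333333.
D = -1.333333*(1 - 1.05317 - 0.327423) = 0.5075

0.5075


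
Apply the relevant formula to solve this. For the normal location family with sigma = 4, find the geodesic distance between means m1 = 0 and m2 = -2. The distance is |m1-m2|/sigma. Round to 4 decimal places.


On the fixed-variance normal subfamily, geodesic distance = |m1-m2|/sigma.
|0 - -2| = 2.
sigma = 4.
d = 2/4 = 0.5000

0.5000


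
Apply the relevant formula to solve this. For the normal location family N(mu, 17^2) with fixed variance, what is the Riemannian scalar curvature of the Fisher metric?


This family has a single free parameter, so its statistical manifold
is 1-dimensional. The Riemann curvature tensor of any 1-dimensional
Riemannian manifold vanishes identically, so R = 0.

0


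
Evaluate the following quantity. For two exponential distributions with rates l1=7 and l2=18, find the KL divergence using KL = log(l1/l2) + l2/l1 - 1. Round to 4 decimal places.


KL divergence for exponential family:
KL = log(l1/l2) + l2/l1 - 1.
log(7/18) = -0.944462.
18/7 = 2.571429.
KL = -0.944462 + 2.571429 - 1 = 0.6270

0.6270


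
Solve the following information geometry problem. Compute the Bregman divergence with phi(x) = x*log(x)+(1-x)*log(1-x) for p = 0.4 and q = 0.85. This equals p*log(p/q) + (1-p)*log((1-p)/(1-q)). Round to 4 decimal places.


Bregman divergence with negative entropy generator:
D = p*log(p/q) + (1-p)*log((1-p)/(1-q)).
p = 0.4, q = 0.85.
p*log(p/q) = 0.4*log(0.4/0.85) = -0.301509.
(1-p)*log((1-p)/(1-q)) = 0.6*log(0.6/0.15) = 0.831777.
D = -0.301509 + 0.831777 = 0.5303

0.5303


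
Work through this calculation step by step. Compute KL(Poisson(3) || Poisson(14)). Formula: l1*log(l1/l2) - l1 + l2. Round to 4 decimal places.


KL divergence for Poisson:
KL = l1*log(l1/l2) - l1 + l2.
l1 = 3, l2 = 14.
log(3/14) = -1.540445.
l1*log(l1/l2) = 3 * -1.540445 = -4.621335.
KL = -4.621335 - 3 + 14 = 6.3787

6.3787


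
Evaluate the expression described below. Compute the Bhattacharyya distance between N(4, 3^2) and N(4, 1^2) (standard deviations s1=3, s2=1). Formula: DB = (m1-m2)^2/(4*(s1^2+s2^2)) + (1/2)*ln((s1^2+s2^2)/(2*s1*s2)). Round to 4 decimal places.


Bhattacharyya distance between two Gaussians:
DB = (m1-m2)^2/(4*(s1^2+s2^2)) + (1/2)*ln((s1^2+s2^2)/(2*s1*s2)).
(m1-m2)^2 = (0)^2 = 0.
s1^2+s2^2 = 9 + 1 = 10.
term1 = 0/40 = 0.0.
term2 = 0.5*ln(10/6.0) = 0.255413.
DB = 0.0 + 0.255413 = 0.2554

0.2554


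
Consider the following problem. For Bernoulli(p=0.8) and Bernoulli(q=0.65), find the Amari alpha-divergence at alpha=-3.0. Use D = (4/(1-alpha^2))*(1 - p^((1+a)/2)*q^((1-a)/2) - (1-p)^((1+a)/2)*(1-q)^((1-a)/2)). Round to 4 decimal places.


Amari alpha-divergence:
D = (4/(1-alpha^2))*(1 - p^((1+a)/2)*q^((1-a)/2) - (1-p)^((1+a)/2)*(1-q)^((1-a)/2)).
alpha = -3.0, p = 0.8, q = 0.65.
e1 = (1+alpha)/2 = -1.0, e2 = (1-alpha)/2 = 2.0.
t1 = p^e1 * q^e2 = 0.8^-1.0 * 0.65^2.0 = 0.528125.
t2 = (1-p)^e1 * (1-q)^e2 = 0.2^-1.0 * 0.35^2.0 = 0.6125.
4/(1-alpha^2) = -0.5.
D = -0.5*(1 - 0.528125 - 0.6125) = 0.0703

0.0703


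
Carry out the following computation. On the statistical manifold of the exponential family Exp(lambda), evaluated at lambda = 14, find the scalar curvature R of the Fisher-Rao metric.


This family has a single free parameter, so its statistical manifold
is 1-dimensional. The Riemann curvature tensor of any 1-dimensional
Riemannian manifold vanishes identically, so R = 0.

0


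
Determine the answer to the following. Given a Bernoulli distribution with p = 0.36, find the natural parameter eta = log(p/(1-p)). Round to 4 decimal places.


Natural parameter for Bernoulli: eta = log(p/(1-p)).
p = 0.36, 1-p = 0.64.
p/(1-p) = 0.5625.
eta = log(0.5625) = -0.5754

-0.5754


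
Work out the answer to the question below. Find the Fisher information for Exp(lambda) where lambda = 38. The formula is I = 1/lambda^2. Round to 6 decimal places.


Fisher information for exponential: I(lambda) = 1/lambda^2.
lambda = 38, lambda^2 = 1444.
I = 1/1444 = 0.000693

0.000693


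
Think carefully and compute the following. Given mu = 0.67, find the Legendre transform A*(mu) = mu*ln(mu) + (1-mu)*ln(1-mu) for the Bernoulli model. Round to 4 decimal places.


Legendre transform for Bernoulli:
A*(mu) = mu*log(mu) + (1-mu)*log(1-mu).
mu = 0.67, 1-mu = 0.33.
mu*log(mu) = 0.67*log(0.67) = -0.26832.
(1-mu)*log(1-mu) = 0.33*log(0.33) = -0.365859.
A* = -0.26832 + -0.365859 = -0.6342

-0.6342


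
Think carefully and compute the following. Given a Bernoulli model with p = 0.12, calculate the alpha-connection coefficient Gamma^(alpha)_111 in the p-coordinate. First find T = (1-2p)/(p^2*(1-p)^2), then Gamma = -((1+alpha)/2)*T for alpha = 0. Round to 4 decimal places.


Skewness (Amari-Chentsov) tensor: T = (1-2p)/(p^2*(1-p)^2).
p = 0.12, 1-2p = 0.76, p^2 = 0.0144, (1-p)^2 = 0.7744.
T = 0.76/(0.0144 * 0.7744) = 68.153122.
In the p-coordinate, Gamma^(alpha) = Gamma^(0) - (alpha/2)*T with Gamma^(0) = (1/2)*g'(p) = -T/2,
so Gamma^(alpha) = -((1+alpha)/2)*T.
alpha = 0, -(1+alpha)/2 = -0.5.
Gamma = -0.5 * 68.153122 = -34.0766

-34.0766


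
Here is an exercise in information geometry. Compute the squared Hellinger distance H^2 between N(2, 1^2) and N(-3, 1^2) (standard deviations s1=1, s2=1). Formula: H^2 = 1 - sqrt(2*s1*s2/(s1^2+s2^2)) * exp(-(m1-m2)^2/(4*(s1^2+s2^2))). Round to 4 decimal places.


Squared Hellinger distance for Gaussians:
H^2 = 1 - sqrt(2*s1*s2/(s1^2+s2^2)) * exp(-(m1-m2)^2/(4*(s1^2+s2^2))).
s1^2 = 1, s2^2 = 1, s1^2+s2^2 = 2.
sqrt(2*1*1/(2)) = 1.0.
(m1-m2)^2 = (5)^2 = 25.
exp(-25/(4*2)) = exp(-3.125) = 0.043937.
H^2 = 1 - 1.0*0.043937 = 0.9561

0.9561


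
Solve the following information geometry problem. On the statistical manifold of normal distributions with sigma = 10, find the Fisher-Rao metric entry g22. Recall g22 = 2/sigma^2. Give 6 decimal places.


For the 2-parameter normal family, the Fisher metric has:
  g11 = 1/sigma^2, g22 = 2/sigma^2.
sigma = 10, sigma^2 = 100.
g22 = 0.020000

0.020000


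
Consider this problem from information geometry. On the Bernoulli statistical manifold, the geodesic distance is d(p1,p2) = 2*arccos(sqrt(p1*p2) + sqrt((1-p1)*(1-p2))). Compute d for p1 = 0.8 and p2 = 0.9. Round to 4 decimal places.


Geodesic distance on Bernoulli manifold:
d(p1,p2) = 2*arccos(sqrt(p1*p2) + sqrt((1-p1)*(1-p2))).
sqrt(p1*p2) = sqrt(0.8*0.9) = 0.848528.
sqrt((1-p1)*(1-p2)) = sqrt(0.2*0.1) = 0.141421.
arg = 0.848528 + 0.141421 = 0.989949.
d = 2*arccos(0.989949) = 0.2838

0.2838


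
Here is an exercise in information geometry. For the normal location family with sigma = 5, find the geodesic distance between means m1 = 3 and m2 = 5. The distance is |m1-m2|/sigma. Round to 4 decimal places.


On the fixed-variance normal subfamily, geodesic distance = |m1-m2|/sigma.
|3 - 5| = 2.
sigma = 5.
d = 2/5 = 0.4000

0.4000


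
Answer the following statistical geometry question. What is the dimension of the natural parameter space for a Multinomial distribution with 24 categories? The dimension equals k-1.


Exponential family dimension calculation:
For Multinomial with k=24 categories, dim = k-1 = 23.

23


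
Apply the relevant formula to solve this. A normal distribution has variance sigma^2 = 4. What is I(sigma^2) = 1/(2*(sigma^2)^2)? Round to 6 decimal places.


Fisher information for variance: I(sigma^2) = 1/(2*sigma^4).
sigma^2 = 4, so sigma^4 = 16.
I = 1/(2*16) = 1/32 = 0.031250

0.031250


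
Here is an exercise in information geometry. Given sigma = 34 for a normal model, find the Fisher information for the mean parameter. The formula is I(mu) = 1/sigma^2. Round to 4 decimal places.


The Fisher information for the mean of a normal distribution is I(mu) = 1/sigma^2.
sigma = 34, so sigma^2 = 1156.
I(mu) = 1/1156 = 0.0009

0.0009


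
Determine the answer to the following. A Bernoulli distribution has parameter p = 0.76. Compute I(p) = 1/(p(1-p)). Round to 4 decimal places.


For Bernoulli(p), Fisher information is I(p) = 1/(p*(1-p)).
p = 0.76, 1-p = 0.24.
p*(1-p) = 0.1824.
I(p) = 1/0.1824 = 5.4825

5.4825


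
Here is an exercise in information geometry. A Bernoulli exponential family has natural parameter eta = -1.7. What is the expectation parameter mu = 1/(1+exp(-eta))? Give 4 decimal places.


Dual coordinate (expectation parameter) for Bernoulli:
mu = 1/(1+exp(-eta)).
eta = -1.7.
exp(-eta) = exp(1.7) = 5.473947.
mu = 1/(1+5.473947) = 0.1545

0.1545


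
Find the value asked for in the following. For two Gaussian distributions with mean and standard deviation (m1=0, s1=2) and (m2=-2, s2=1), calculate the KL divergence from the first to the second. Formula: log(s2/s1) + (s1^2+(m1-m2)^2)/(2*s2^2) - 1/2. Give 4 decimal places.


KL divergence between normal distributions:
KL = log(s2/s1) + (s1^2 + (m1-m2)^2)/(2*s2^2) - 1/2.
log(1/2) = -0.693147.
(2^2 + (0--2)^2)/(2*1^2) = (4 + 4)/2 = 4.0.
KL = -0.693147 + 4.0 - 0.5 = 2.8069

2.8069


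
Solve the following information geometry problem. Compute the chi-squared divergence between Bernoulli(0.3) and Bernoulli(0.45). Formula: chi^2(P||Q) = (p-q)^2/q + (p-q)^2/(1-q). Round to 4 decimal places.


Chi-squared divergence between Bernoulli distributions:
chi^2 = (p-q)^2/q + (p-q)^2/(1-q).
p = 0.3, q = 0.45, p-q = -0.15.
(p-q)^2 = 0.0225.
term1 = 0.0225/0.45 = 0.05.
term2 = 0.0225/0.55 = 0.040909.
chi^2 = 0.05 + 0.040909 = 0.0909

0.0909
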